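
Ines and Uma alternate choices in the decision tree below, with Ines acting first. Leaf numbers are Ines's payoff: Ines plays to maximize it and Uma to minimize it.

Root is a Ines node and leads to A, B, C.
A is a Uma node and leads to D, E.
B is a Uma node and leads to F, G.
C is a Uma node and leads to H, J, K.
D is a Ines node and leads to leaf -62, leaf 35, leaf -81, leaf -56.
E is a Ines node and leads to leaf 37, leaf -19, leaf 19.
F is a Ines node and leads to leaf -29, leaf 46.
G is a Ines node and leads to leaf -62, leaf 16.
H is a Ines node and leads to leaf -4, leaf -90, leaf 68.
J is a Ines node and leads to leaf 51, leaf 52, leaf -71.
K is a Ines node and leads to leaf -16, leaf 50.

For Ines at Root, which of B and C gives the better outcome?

C

F (Ines): max(-29, 46) = 46
G (Ines): max(-62, 16) = 16
B (Uma): min(46, 16) = 16
H (Ines): max(-4, -90, 68) = 68
J (Ines): max(51, 52, -71) = 52
K (Ines): max(-16, 50) = 50
C (Uma): min(68, 52, 50) = 50
Ines prefers the higher value; B=16, C=50. C is better since 50 > 16.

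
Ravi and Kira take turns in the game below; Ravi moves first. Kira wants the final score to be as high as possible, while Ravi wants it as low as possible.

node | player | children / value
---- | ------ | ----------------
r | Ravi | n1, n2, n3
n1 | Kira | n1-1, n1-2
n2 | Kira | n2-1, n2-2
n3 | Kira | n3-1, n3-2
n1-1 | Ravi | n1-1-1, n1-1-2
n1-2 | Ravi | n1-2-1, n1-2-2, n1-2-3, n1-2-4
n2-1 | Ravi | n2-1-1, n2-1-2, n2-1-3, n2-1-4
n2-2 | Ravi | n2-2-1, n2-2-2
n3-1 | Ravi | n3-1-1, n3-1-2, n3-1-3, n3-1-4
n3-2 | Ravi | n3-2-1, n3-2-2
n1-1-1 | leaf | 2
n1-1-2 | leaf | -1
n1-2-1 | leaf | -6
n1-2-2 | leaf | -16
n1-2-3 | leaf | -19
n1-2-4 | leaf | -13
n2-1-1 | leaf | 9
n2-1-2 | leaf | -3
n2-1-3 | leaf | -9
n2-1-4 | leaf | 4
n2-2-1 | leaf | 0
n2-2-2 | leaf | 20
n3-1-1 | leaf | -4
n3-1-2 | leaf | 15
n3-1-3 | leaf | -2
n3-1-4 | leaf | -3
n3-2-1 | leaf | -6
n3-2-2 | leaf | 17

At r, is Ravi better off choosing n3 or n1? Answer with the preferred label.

n3

n3-1 (Ravi): min(-4, 15, -2, -3) = -4
n3-2 (Ravi): min(-6, 17) = -6
n3 (Kira): max(-4, -6) = -4
n1-1 (Ravi): min(2, -1) = -1
n1-2 (Ravi): min(-6, -16, -19, -13) = -19
n1 (Kira): max(-1, -19) = -1
Ravi prefers the lower value; n3=-4, n1=-1. n3 is better since -4 < -1.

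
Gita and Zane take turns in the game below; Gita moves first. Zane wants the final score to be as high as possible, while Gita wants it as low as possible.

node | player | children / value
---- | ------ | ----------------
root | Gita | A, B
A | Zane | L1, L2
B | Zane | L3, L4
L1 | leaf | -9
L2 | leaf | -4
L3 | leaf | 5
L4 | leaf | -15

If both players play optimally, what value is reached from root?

-4

A (Zane): max(-9, -4) = -4
B (Zane): max(5, -15) = 5
root (Gita): min(-4, 5) = -4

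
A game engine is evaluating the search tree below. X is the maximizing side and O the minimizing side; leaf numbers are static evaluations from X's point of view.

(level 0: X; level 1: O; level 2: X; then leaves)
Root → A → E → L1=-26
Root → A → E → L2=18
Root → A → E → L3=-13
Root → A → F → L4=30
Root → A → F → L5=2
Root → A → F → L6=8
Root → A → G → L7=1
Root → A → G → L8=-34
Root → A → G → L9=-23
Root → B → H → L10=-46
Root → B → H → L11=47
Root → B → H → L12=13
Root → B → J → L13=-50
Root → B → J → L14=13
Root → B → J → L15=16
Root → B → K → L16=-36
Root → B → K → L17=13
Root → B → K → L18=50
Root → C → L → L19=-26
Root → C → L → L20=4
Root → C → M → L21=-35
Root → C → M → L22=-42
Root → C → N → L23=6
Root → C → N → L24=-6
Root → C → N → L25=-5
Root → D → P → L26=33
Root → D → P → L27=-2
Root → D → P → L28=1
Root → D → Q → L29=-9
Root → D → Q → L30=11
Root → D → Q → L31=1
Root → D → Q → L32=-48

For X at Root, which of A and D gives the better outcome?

E (X): max(-26, 18, -13) = 18
F (X): max(30, 2, 8) = 30
G (X): max(1, -34, -23) = 1
A (O): min(18, 30, 1) = 1
P (X): max(33, -2, 1) = 33
Q (X): max(-9, 11, 1, -48) = 11
D (O): min(33, 11) = 11
X prefers the higher value; A=1, D=11. D is better since 11 > 1.

D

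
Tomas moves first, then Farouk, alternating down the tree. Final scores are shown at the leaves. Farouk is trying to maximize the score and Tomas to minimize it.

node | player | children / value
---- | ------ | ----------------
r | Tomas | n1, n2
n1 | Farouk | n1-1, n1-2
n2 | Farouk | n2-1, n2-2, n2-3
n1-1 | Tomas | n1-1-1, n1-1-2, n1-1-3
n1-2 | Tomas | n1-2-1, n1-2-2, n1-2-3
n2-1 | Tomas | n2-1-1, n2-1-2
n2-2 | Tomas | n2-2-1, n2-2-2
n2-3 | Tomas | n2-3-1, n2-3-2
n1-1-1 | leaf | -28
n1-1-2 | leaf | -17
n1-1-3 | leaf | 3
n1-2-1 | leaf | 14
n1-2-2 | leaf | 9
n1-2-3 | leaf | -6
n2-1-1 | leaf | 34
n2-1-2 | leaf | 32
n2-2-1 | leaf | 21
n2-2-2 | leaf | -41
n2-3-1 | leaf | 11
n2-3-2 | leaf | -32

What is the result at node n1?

n1-1 (Tomas): min(-28, -17, 3) = -28
n1-2 (Tomas): min(14, 9, -6) = -6
n1 (Farouk): max(-28, -6) = -6

-6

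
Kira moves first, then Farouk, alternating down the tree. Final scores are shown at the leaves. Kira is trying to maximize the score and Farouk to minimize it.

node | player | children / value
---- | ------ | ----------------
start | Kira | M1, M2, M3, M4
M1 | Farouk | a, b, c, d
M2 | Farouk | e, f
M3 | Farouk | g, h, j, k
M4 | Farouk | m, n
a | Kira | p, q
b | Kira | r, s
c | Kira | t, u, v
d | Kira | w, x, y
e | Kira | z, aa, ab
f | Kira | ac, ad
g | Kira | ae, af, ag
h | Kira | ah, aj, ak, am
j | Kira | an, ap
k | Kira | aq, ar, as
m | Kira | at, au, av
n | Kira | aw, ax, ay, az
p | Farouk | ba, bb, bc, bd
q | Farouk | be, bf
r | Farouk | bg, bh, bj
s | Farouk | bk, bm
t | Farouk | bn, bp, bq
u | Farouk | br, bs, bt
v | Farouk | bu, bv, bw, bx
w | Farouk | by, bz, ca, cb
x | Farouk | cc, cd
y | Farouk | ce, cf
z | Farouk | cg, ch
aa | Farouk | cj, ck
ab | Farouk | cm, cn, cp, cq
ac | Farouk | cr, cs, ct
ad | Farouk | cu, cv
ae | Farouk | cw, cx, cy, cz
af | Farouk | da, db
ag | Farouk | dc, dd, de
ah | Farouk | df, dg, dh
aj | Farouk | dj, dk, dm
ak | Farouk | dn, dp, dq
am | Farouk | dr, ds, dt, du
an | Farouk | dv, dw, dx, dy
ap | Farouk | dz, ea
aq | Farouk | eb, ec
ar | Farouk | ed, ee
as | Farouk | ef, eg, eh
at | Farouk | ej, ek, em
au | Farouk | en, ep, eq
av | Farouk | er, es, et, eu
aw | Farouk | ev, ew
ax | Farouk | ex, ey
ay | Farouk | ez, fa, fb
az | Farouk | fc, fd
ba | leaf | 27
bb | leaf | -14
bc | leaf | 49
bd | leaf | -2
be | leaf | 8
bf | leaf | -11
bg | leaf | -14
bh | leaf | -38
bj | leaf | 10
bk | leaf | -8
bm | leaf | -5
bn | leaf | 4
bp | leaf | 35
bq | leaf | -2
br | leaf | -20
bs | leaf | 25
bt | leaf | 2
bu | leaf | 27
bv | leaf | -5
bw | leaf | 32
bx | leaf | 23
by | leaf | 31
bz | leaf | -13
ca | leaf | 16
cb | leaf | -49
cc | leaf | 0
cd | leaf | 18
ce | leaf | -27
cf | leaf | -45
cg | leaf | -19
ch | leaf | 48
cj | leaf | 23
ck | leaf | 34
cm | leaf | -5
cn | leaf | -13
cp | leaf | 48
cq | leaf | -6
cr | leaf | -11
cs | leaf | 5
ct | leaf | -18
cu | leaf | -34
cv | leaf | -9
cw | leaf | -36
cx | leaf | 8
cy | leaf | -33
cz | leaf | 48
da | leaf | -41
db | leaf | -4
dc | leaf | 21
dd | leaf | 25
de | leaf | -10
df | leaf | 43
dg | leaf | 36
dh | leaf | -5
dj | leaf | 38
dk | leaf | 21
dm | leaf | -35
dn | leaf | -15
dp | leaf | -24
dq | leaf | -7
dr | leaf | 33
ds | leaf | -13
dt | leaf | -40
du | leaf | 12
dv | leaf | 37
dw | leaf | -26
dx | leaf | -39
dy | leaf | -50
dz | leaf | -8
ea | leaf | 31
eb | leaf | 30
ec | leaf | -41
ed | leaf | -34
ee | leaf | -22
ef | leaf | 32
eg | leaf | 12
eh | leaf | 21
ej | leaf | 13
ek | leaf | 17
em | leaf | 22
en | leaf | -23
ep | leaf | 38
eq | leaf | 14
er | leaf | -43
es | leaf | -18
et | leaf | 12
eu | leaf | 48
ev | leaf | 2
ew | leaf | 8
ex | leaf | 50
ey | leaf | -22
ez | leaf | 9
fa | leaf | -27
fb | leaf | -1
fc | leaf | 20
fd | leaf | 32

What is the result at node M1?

p (Farouk): min(27, -14, 49, -2) = -14
q (Farouk): min(8, -11) = -11
a (Kira): max(-14, -11) = -11
r (Farouk): min(-14, -38, 10) = -38
s (Farouk): min(-8, -5) = -8
b (Kira): max(-38, -8) = -8
t (Farouk): min(4, 35, -2) = -2
u (Farouk): min(-20, 25, 2) = -20
v (Farouk): min(27, -5, 32, 23) = -5
c (Kira): max(-2, -20, -5) = -2
w (Farouk): min(31, -13, 16, -49) = -49
x (Farouk): min(0, 18) = 0
y (Farouk): min(-27, -45) = -45
d (Kira): max(-49, 0, -45) = 0
M1 (Farouk): min(-11, -8, -2, 0) = -11

-11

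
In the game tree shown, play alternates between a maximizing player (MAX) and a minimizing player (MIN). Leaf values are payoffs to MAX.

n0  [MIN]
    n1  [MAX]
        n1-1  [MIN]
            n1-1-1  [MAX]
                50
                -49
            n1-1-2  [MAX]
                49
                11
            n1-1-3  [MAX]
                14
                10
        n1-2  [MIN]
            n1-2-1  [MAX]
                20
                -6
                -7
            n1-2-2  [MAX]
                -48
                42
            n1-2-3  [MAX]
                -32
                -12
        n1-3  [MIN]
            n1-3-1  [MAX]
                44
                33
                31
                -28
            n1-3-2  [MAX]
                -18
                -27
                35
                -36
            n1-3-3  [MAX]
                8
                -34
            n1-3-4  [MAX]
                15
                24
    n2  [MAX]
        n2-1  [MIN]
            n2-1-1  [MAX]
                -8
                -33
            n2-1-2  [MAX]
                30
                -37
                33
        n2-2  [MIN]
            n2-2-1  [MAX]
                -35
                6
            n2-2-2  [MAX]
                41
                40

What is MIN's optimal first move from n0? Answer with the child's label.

n1-1-1 (MAX): max(50, -49) = 50
n1-1-2 (MAX): max(49, 11) = 49
n1-1-3 (MAX): max(14, 10) = 14
n1-1 (MIN): min(50, 49, 14) = 14
n1-2-1 (MAX): max(20, -6, -7) = 20
n1-2-2 (MAX): max(-48, 42) = 42
n1-2-3 (MAX): max(-32, -12) = -12
n1-2 (MIN): min(20, 42, -12) = -12
n1-3-1 (MAX): max(44, 33, 31, -28) = 44
n1-3-2 (MAX): max(-18, -27, 35, -36) = 35
n1-3-3 (MAX): max(8, -34) = 8
n1-3-4 (MAX): max(15, 24) = 24
n1-3 (MIN): min(44, 35, 8, 24) = 8
n1 (MAX): max(14, -12, 8) = 14
n2-1-1 (MAX): max(-8, -33) = -8
n2-1-2 (MAX): max(30, -37, 33) = 33
n2-1 (MIN): min(-8, 33) = -8
n2-2-1 (MAX): max(-35, 6) = 6
n2-2-2 (MAX): max(41, 40) = 41
n2-2 (MIN): min(6, 41) = 6
n2 (MAX): max(-8, 6) = 6
n0 (MIN): min(14, 6) = 6
MIN at n0 wants the lowest of {n1=14, n2=6}, so chooses n2.

n2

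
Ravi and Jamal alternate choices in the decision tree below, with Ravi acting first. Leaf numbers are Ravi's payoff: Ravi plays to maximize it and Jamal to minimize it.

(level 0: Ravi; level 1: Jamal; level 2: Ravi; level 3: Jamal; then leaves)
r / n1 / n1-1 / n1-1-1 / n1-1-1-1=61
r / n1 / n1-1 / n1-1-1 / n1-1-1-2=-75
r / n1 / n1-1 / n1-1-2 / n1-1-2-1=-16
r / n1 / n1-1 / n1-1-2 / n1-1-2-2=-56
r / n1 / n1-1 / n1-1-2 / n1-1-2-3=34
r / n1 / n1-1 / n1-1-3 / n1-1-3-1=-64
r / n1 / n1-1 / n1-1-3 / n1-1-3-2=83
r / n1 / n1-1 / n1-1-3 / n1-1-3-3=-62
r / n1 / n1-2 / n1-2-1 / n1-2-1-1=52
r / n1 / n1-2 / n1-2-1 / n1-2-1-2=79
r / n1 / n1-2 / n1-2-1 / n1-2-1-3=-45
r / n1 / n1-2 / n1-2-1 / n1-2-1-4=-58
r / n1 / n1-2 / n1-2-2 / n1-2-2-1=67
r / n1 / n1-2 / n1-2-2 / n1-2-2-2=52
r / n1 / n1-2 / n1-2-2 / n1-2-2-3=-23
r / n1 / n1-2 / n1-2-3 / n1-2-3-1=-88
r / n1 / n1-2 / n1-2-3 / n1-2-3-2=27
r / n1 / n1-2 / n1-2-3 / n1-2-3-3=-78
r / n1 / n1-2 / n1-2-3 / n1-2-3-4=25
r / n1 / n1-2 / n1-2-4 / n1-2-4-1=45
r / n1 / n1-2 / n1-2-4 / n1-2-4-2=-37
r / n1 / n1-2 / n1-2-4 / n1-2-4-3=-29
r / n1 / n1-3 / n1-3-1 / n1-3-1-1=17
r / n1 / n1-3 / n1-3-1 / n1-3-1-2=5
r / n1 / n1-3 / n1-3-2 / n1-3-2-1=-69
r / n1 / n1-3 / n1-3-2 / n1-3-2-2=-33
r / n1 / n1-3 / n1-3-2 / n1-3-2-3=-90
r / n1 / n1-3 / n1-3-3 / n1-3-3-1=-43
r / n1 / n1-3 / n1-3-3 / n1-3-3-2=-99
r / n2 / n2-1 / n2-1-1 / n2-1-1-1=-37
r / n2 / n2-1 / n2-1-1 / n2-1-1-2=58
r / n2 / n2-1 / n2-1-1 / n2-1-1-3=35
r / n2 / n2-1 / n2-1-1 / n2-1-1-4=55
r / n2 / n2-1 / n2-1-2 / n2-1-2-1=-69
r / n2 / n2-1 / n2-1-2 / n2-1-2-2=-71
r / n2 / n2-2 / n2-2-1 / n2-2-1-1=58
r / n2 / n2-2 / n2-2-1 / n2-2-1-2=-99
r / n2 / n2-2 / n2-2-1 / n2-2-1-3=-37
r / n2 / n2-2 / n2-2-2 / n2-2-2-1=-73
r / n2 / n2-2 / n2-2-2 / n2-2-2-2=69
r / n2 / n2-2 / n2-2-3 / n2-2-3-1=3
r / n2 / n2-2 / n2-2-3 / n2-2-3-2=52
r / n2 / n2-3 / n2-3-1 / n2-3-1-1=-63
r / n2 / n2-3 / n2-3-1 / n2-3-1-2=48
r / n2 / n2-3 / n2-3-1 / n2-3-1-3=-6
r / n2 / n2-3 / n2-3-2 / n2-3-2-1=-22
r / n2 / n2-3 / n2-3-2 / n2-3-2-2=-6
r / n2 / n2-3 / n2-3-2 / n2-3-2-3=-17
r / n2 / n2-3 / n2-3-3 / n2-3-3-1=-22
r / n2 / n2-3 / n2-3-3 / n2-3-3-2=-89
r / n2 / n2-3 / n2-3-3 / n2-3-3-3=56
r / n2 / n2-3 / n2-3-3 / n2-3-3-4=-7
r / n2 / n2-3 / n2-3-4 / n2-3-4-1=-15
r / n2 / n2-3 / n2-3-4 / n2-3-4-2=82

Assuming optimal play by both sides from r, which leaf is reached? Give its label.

n2-1-1-1

n1-1-1 (Jamal): min(61, -75) = -75
n1-1-2 (Jamal): min(-16, -56, 34) = -56
n1-1-3 (Jamal): min(-64, 83, -62) = -64
n1-1 (Ravi): max(-75, -56, -64) = -56
n1-2-1 (Jamal): min(52, 79, -45, -58) = -58
n1-2-2 (Jamal): min(67, 52, -23) = -23
n1-2-3 (Jamal): min(-88, 27, -78, 25) = -88
n1-2-4 (Jamal): min(45, -37, -29) = -37
n1-2 (Ravi): max(-58, -23, -88, -37) = -23
n1-3-1 (Jamal): min(17, 5) = 5
n1-3-2 (Jamal): min(-69, -33, -90) = -90
n1-3-3 (Jamal): min(-43, -99) = -99
n1-3 (Ravi): max(5, -90, -99) = 5
n1 (Jamal): min(-56, -23, 5) = -56
n2-1-1 (Jamal): min(-37, 58, 35, 55) = -37
n2-1-2 (Jamal): min(-69, -71) = -71
n2-1 (Ravi): max(-37, -71) = -37
n2-2-1 (Jamal): min(58, -99, -37) = -99
n2-2-2 (Jamal): min(-73, 69) = -73
n2-2-3 (Jamal): min(3, 52) = 3
n2-2 (Ravi): max(-99, -73, 3) = 3
n2-3-1 (Jamal): min(-63, 48, -6) = -63
n2-3-2 (Jamal): min(-22, -6, -17) = -22
n2-3-3 (Jamal): min(-22, -89, 56, -7) = -89
n2-3-4 (Jamal): min(-15, 82) = -15
n2-3 (Ravi): max(-63, -22, -89, -15) = -15
n2 (Jamal): min(-37, 3, -15) = -37
r (Ravi): max(-56, -37) = -37
At r, Ravi picks n2 (highest: -37).
At n2, Jamal picks n2-1 (lowest: -37).
At n2-1, Ravi picks n2-1-1 (highest: -37).
At n2-1-1, Jamal picks n2-1-1-1 (lowest: -37).
Terminal value -37.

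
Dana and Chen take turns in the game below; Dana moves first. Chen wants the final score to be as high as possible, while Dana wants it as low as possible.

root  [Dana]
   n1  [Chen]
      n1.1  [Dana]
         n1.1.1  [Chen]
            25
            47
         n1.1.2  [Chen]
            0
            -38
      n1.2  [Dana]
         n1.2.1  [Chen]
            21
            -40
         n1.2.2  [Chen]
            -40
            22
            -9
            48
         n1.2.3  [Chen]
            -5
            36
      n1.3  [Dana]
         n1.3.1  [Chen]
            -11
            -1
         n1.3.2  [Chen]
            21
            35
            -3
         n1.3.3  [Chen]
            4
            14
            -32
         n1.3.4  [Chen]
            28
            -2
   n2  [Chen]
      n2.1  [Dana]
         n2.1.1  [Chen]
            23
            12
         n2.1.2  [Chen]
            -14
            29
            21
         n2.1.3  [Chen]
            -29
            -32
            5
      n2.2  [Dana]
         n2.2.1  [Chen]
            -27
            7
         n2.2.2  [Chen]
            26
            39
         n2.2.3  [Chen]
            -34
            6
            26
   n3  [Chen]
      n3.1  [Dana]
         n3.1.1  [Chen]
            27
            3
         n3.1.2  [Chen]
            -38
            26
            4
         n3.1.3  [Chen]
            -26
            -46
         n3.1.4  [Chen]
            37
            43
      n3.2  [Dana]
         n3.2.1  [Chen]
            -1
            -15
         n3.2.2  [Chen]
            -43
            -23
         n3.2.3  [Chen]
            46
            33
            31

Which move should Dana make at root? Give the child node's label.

n1.1.1 (Chen): max(25, 47) = 47
n1.1.2 (Chen): max(0, -38) = 0
n1.1 (Dana): min(47, 0) = 0
n1.2.1 (Chen): max(21, -40) = 21
n1.2.2 (Chen): max(-40, 22, -9, 48) = 48
n1.2.3 (Chen): max(-5, 36) = 36
n1.2 (Dana): min(21, 48, 36) = 21
n1.3.1 (Chen): max(-11, -1) = -1
n1.3.2 (Chen): max(21, 35, -3) = 35
n1.3.3 (Chen): max(4, 14, -32) = 14
n1.3.4 (Chen): max(28, -2) = 28
n1.3 (Dana): min(-1, 35, 14, 28) = -1
n1 (Chen): max(0, 21, -1) = 21
n2.1.1 (Chen): max(23, 12) = 23
n2.1.2 (Chen): max(-14, 29, 21) = 29
n2.1.3 (Chen): max(-29, -32, 5) = 5
n2.1 (Dana): min(23, 29, 5) = 5
n2.2.1 (Chen): max(-27, 7) = 7
n2.2.2 (Chen): max(26, 39) = 39
n2.2.3 (Chen): max(-34, 6, 26) = 26
n2.2 (Dana): min(7, 39, 26) = 7
n2 (Chen): max(5, 7) = 7
n3.1.1 (Chen): max(27, 3) = 27
n3.1.2 (Chen): max(-38, 26, 4) = 26
n3.1.3 (Chen): max(-26, -46) = -26
n3.1.4 (Chen): max(37, 43) = 43
n3.1 (Dana): min(27, 26, -26, 43) = -26
n3.2.1 (Chen): max(-1, -15) = -1
n3.2.2 (Chen): max(-43, -23) = -23
n3.2.3 (Chen): max(46, 33, 31) = 46
n3.2 (Dana): min(-1, -23, 46) = -23
n3 (Chen): max(-26, -23) = -23
root (Dana): min(21, 7, -23) = -23
Dana at root wants the lowest of {n1=21, n2=7, n3=-23}, so chooses n3.

n3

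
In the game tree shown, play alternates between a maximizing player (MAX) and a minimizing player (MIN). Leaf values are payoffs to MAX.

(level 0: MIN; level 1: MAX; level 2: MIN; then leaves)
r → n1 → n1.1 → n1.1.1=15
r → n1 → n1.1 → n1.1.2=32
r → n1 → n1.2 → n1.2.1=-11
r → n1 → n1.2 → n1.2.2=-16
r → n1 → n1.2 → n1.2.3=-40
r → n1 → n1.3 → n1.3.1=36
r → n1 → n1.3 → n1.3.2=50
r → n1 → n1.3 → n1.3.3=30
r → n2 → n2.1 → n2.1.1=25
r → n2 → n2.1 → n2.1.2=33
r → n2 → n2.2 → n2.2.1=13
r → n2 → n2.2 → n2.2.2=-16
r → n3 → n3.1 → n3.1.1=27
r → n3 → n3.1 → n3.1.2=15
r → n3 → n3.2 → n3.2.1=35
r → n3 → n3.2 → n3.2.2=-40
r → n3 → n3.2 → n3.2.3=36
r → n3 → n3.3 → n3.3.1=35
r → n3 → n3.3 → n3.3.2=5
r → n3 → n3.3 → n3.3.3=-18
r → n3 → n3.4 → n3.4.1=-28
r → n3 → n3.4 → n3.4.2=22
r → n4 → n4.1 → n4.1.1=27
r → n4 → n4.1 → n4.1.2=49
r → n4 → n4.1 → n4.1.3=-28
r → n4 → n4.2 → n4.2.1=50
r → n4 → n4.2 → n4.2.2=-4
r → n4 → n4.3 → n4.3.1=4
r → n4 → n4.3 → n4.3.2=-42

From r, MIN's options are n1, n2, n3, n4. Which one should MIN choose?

n4

n1.1 (MIN): min(15, 32) = 15
n1.2 (MIN): min(-11, -16, -40) = -40
n1.3 (MIN): min(36, 50, 30) = 30
n1 (MAX): max(15, -40, 30) = 30
n2.1 (MIN): min(25, 33) = 25
n2.2 (MIN): min(13, -16) = -16
n2 (MAX): max(25, -16) = 25
n3.1 (MIN): min(27, 15) = 15
n3.2 (MIN): min(35, -40, 36) = -40
n3.3 (MIN): min(35, 5, -18) = -18
n3.4 (MIN): min(-28, 22) = -28
n3 (MAX): max(15, -40, -18, -28) = 15
n4.1 (MIN): min(27, 49, -28) = -28
n4.2 (MIN): min(50, -4) = -4
n4.3 (MIN): min(4, -42) = -42
n4 (MAX): max(-28, -4, -42) = -4
r (MIN): min(30, 25, 15, -4) = -4
MIN at r wants the lowest of {n1=30, n2=25, n3=15, n4=-4}, so chooses n4.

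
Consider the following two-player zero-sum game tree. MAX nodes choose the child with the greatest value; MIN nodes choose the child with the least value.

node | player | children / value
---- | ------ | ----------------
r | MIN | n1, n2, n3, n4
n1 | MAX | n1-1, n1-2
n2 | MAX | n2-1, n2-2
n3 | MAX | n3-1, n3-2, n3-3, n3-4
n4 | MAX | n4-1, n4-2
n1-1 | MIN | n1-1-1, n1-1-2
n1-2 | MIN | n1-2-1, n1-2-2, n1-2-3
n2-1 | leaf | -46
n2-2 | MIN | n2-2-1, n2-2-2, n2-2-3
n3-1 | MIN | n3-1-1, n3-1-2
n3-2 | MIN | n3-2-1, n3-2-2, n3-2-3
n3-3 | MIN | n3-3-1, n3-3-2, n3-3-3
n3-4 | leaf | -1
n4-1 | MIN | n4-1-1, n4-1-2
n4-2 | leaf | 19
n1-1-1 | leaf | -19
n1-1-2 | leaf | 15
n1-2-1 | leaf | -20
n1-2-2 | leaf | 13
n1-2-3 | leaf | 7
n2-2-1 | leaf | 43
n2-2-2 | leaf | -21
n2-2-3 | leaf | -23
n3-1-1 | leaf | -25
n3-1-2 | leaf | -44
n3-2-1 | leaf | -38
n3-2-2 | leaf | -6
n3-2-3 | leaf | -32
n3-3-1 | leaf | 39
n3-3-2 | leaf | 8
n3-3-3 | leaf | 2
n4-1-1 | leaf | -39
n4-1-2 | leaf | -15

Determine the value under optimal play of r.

n1-1 (MIN): min(-19, 15) = -19
n1-2 (MIN): min(-20, 13, 7) = -20
n1 (MAX): max(-19, -20) = -19
n2-2 (MIN): min(43, -21, -23) = -23
n2 (MAX): max(-46, -23) = -23
n3-1 (MIN): min(-25, -44) = -44
n3-2 (MIN): min(-38, -6, -32) = -38
n3-3 (MIN): min(39, 8, 2) = 2
n3 (MAX): max(-44, -38, 2, -1) = 2
n4-1 (MIN): min(-39, -15) = -39
n4 (MAX): max(-39, 19) = 19
r (MIN): min(-19, -23, 2, 19) = -23

-23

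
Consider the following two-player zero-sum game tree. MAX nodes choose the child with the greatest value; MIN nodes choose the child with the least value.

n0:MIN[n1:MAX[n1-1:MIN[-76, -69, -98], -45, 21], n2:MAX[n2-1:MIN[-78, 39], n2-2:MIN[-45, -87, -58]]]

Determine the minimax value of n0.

-78

n1-1 (MIN): min(-76, -69, -98) = -98
n1 (MAX): max(-98, -45, 21) = 21
n2-1 (MIN): min(-78, 39) = -78
n2-2 (MIN): min(-45, -87, -58) = -87
n2 (MAX): max(-78, -87) = -78
n0 (MIN): min(21, -78) = -78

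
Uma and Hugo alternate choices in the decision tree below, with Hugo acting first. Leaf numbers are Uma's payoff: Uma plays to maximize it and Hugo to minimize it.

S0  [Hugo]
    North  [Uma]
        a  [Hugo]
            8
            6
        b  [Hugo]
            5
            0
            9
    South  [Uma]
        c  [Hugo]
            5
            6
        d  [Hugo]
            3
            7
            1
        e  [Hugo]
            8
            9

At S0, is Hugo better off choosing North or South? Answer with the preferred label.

North

a (Hugo): min(8, 6) = 6
b (Hugo): min(5, 0, 9) = 0
North (Uma): max(6, 0) = 6
c (Hugo): min(5, 6) = 5
d (Hugo): min(3, 7, 1) = 1
e (Hugo): min(8, 9) = 8
South (Uma): max(5, 1, 8) = 8
Hugo prefers the lower value; North=6, South=8. North is better since 6 < 8.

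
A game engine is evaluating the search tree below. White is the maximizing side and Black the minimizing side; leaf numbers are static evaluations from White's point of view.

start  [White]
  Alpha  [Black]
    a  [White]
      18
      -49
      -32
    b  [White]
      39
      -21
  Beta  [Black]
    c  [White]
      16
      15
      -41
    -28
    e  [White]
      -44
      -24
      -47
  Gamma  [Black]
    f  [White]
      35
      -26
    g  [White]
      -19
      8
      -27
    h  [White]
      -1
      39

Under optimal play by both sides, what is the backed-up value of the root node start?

18

a (White): max(18, -49, -32) = 18
b (White): max(39, -21) = 39
Alpha (Black): min(18, 39) = 18
c (White): max(16, 15, -41) = 16
e (White): max(-44, -24, -47) = -24
Beta (Black): min(16, -28, -24) = -28
f (White): max(35, -26) = 35
g (White): max(-19, 8, -27) = 8
h (White): max(-1, 39) = 39
Gamma (Black): min(35, 8, 39) = 8
start (White): max(18, -28, 8) = 18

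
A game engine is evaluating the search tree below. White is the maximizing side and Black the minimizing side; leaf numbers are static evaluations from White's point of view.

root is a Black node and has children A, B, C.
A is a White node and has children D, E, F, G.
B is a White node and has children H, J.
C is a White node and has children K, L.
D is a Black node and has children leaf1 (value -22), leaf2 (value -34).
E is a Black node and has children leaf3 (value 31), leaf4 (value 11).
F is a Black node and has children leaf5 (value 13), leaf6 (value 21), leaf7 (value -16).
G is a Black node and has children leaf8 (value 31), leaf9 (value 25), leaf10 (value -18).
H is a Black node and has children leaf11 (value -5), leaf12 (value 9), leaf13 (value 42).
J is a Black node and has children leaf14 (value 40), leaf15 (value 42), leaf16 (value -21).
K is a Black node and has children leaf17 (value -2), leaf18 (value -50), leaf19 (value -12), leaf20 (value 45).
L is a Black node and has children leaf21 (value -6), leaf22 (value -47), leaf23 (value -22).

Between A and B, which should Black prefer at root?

D (Black): min(-22, -34) = -34
E (Black): min(31, 11) = 11
F (Black): min(13, 21, -16) = -16
G (Black): min(31, 25, -18) = -18
A (White): max(-34, 11, -16, -18) = 11
H (Black): min(-5, 9, 42) = -5
J (Black): min(40, 42, -21) = -21
B (White): max(-5, -21) = -5
Black prefers the lower value; A=11, B=-5. B is better since -5 < 11.

B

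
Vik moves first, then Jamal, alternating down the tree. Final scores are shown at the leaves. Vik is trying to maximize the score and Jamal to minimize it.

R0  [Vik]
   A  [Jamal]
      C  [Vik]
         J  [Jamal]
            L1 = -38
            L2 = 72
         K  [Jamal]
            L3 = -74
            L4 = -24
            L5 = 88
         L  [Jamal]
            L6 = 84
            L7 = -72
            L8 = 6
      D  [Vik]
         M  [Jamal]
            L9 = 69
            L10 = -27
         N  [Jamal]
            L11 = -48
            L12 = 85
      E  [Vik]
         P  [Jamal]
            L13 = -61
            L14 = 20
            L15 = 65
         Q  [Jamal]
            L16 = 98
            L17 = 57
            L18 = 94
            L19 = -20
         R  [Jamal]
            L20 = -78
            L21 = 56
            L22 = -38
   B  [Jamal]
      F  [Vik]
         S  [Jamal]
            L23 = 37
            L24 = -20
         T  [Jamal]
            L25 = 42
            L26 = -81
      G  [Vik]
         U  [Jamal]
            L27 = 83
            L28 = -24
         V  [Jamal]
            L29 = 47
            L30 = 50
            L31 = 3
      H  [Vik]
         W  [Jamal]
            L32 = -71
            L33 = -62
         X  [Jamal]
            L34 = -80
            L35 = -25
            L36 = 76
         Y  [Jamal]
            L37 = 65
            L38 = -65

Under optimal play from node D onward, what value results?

-27

M (Jamal): min(69, -27) = -27
N (Jamal): min(-48, 85) = -48
D (Vik): max(-27, -48) = -27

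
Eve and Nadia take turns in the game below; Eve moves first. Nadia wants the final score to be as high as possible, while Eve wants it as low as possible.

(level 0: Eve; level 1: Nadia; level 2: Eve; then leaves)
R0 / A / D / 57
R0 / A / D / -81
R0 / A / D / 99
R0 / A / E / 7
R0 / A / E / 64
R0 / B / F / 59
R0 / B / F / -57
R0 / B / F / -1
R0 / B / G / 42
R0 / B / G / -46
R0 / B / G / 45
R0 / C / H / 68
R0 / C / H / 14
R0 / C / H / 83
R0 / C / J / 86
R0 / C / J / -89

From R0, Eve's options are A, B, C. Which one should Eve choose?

D (Eve): min(57, -81, 99) = -81
E (Eve): min(7, 64) = 7
A (Nadia): max(-81, 7) = 7
F (Eve): min(59, -57, -1) = -57
G (Eve): min(42, -46, 45) = -46
B (Nadia): max(-57, -46) = -46
H (Eve): min(68, 14, 83) = 14
J (Eve): min(86, -89) = -89
C (Nadia): max(14, -89) = 14
R0 (Eve): min(7, -46, 14) = -46
Eve at R0 wants the lowest of {A=7, B=-46, C=14}, so chooses B.

B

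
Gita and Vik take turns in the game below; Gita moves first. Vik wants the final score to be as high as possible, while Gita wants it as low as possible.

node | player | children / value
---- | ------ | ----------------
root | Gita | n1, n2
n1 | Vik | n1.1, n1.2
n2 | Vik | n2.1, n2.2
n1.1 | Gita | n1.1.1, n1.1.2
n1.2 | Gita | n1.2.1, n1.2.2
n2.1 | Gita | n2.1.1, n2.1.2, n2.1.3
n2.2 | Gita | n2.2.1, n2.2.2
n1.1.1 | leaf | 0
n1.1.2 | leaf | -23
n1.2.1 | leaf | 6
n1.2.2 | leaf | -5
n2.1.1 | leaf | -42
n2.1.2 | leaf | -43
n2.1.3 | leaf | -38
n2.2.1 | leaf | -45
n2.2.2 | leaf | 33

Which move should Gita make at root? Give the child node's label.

n2

n1.1 (Gita): min(0, -23) = -23
n1.2 (Gita): min(6, -5) = -5
n1 (Vik): max(-23, -5) = -5
n2.1 (Gita): min(-42, -43, -38) = -43
n2.2 (Gita): min(-45, 33) = -45
n2 (Vik): max(-43, -45) = -43
root (Gita): min(-5, -43) = -43
Gita at root wants the lowest of {n1=-5, n2=-43}, so chooses n2.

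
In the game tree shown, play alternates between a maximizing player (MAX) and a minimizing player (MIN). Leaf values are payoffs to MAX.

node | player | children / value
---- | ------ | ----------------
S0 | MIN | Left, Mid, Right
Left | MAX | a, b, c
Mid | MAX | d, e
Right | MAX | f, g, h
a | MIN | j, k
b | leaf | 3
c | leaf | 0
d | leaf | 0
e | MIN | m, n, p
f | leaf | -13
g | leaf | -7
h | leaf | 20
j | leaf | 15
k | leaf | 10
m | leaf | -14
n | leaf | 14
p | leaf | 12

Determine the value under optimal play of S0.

a (MIN): min(15, 10) = 10
Left (MAX): max(10, 3, 0) = 10
e (MIN): min(-14, 14, 12) = -14
Mid (MAX): max(0, -14) = 0
Right (MAX): max(-13, -7, 20) = 20
S0 (MIN): min(10, 0, 20) = 0

0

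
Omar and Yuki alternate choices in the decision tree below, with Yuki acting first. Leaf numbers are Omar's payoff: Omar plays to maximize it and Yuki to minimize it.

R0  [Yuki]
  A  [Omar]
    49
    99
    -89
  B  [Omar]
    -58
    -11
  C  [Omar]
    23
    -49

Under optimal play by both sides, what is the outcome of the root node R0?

-11

A (Omar): max(49, 99, -89) = 99
B (Omar): max(-58, -11) = -11
C (Omar): max(23, -49) = 23
R0 (Yuki): min(99, -11, 23) = -11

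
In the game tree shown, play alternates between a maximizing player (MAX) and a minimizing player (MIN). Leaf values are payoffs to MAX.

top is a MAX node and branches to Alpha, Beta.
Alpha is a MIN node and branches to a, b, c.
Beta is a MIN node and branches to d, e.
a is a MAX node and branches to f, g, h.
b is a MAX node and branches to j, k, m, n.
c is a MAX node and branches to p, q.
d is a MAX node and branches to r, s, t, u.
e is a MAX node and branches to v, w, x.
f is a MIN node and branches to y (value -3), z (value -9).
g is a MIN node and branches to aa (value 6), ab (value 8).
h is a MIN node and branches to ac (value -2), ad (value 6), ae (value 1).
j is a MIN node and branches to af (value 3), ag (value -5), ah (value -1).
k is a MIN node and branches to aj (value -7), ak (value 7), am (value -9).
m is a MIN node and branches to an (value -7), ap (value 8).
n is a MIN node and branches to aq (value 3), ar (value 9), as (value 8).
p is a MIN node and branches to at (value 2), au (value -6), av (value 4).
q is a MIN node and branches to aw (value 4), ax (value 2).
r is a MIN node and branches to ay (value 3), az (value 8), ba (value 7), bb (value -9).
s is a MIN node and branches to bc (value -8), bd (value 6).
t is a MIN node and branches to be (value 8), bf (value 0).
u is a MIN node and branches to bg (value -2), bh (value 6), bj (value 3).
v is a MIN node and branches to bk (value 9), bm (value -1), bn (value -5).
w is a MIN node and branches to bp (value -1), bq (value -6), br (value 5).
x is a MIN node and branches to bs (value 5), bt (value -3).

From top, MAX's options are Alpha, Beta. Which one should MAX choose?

f (MIN): min(-3, -9) = -9
g (MIN): min(6, 8) = 6
h (MIN): min(-2, 6, 1) = -2
a (MAX): max(-9, 6, -2) = 6
j (MIN): min(3, -5, -1) = -5
k (MIN): min(-7, 7, -9) = -9
m (MIN): min(-7, 8) = -7
n (MIN): min(3, 9, 8) = 3
b (MAX): max(-5, -9, -7, 3) = 3
p (MIN): min(2, -6, 4) = -6
q (MIN): min(4, 2) = 2
c (MAX): max(-6, 2) = 2
Alpha (MIN): min(6, 3, 2) = 2
r (MIN): min(3, 8, 7, -9) = -9
s (MIN): min(-8, 6) = -8
t (MIN): min(8, 0) = 0
u (MIN): min(-2, 6, 3) = -2
d (MAX): max(-9, -8, 0, -2) = 0
v (MIN): min(9, -1, -5) = -5
w (MIN): min(-1, -6, 5) = -6
x (MIN): min(5, -3) = -3
e (MAX): max(-5, -6, -3) = -3
Beta (MIN): min(0, -3) = -3
top (MAX): max(2, -3) = 2
MAX at top wants the highest of {Alpha=2, Beta=-3}, so chooses Alpha.

Alpha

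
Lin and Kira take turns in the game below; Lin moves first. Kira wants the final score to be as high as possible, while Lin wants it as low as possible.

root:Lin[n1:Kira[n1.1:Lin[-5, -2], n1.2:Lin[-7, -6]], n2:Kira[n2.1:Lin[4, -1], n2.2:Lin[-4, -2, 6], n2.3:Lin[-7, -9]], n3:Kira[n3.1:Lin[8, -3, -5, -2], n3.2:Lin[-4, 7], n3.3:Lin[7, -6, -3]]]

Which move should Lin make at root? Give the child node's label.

n1.1 (Lin): min(-5, -2) = -5
n1.2 (Lin): min(-7, -6) = -7
n1 (Kira): max(-5, -7) = -5
n2.1 (Lin): min(4, -1) = -1
n2.2 (Lin): min(-4, -2, 6) = -4
n2.3 (Lin): min(-7, -9) = -9
n2 (Kira): max(-1, -4, -9) = -1
n3.1 (Lin): min(8, -3, -5, -2) = -5
n3.2 (Lin): min(-4, 7) = -4
n3.3 (Lin): min(7, -6, -3) = -6
n3 (Kira): max(-5, -4, -6) = -4
root (Lin): min(-5, -1, -4) = -5
Lin at root wants the lowest of {n1=-5, n2=-1, n3=-4}, so chooses n1.

n1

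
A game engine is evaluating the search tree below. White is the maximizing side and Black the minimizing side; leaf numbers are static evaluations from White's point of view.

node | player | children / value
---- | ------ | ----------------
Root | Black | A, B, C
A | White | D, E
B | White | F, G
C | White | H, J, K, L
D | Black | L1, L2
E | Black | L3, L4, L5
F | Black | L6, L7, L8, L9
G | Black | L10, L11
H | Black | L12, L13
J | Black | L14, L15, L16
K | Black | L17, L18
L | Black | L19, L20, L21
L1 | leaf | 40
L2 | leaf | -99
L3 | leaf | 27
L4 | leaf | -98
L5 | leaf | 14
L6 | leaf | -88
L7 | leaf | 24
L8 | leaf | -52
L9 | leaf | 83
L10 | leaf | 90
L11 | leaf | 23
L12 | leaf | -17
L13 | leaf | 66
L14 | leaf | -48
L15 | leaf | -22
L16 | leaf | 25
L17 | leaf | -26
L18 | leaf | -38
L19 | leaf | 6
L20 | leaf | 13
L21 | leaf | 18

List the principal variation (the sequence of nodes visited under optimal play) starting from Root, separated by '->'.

D (Black): min(40, -99) = -99
E (Black): min(27, -98, 14) = -98
A (White): max(-99, -98) = -98
F (Black): min(-88, 24, -52, 83) = -88
G (Black): min(90, 23) = 23
B (White): max(-88, 23) = 23
H (Black): min(-17, 66) = -17
J (Black): min(-48, -22, 25) = -48
K (Black): min(-26, -38) = -38
L (Black): min(6, 13, 18) = 6
C (White): max(-17, -48, -38, 6) = 6
Root (Black): min(-98, 23, 6) = -98
At Root, Black picks A (lowest: -98).
At A, White picks E (highest: -98).
At E, Black picks L4 (lowest: -98).
Terminal value -98.

Root -> A -> E -> L4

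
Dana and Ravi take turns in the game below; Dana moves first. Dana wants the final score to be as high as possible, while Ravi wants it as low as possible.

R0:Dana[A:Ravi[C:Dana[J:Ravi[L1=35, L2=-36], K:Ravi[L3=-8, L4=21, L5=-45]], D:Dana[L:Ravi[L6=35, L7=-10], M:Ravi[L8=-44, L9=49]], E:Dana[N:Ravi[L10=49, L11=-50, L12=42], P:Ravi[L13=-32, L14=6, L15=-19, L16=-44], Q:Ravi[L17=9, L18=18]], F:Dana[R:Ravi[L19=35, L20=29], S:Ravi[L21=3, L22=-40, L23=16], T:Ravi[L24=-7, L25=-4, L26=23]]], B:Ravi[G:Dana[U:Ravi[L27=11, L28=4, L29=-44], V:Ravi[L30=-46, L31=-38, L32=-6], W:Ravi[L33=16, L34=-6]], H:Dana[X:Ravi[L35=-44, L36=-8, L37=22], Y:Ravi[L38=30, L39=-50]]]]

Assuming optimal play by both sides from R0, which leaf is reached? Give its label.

J (Ravi): min(35, -36) = -36
K (Ravi): min(-8, 21, -45) = -45
C (Dana): max(-36, -45) = -36
L (Ravi): min(35, -10) = -10
M (Ravi): min(-44, 49) = -44
D (Dana): max(-10, -44) = -10
N (Ravi): min(49, -50, 42) = -50
P (Ravi): min(-32, 6, -19, -44) = -44
Q (Ravi): min(9, 18) = 9
E (Dana): max(-50, -44, 9) = 9
R (Ravi): min(35, 29) = 29
S (Ravi): min(3, -40, 16) = -40
T (Ravi): min(-7, -4, 23) = -7
F (Dana): max(29, -40, -7) = 29
A (Ravi): min(-36, -10, 9, 29) = -36
U (Ravi): min(11, 4, -44) = -44
V (Ravi): min(-46, -38, -6) = -46
W (Ravi): min(16, -6) = -6
G (Dana): max(-44, -46, -6) = -6
X (Ravi): min(-44, -8, 22) = -44
Y (Ravi): min(30, -50) = -50
H (Dana): max(-44, -50) = -44
B (Ravi): min(-6, -44) = -44
R0 (Dana): max(-36, -44) = -36
At R0, Dana picks A (highest: -36).
At A, Ravi picks C (lowest: -36).
At C, Dana picks J (highest: -36).
At J, Ravi picks L2 (lowest: -36).
Terminal value -36.

L2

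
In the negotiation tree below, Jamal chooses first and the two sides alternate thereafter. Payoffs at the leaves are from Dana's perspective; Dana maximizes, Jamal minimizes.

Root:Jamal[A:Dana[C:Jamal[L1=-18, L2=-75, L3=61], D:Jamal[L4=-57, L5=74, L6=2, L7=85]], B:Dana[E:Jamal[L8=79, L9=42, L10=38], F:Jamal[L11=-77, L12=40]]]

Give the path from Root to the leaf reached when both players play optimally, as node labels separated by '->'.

C (Jamal): min(-18, -75, 61) = -75
D (Jamal): min(-57, 74, 2, 85) = -57
A (Dana): max(-75, -57) = -57
E (Jamal): min(79, 42, 38) = 38
F (Jamal): min(-77, 40) = -77
B (Dana): max(38, -77) = 38
Root (Jamal): min(-57, 38) = -57
At Root, Jamal picks A (lowest: -57).
At A, Dana picks D (highest: -57).
At D, Jamal picks L4 (lowest: -57).
Terminal value -57.

Root -> A -> D -> L4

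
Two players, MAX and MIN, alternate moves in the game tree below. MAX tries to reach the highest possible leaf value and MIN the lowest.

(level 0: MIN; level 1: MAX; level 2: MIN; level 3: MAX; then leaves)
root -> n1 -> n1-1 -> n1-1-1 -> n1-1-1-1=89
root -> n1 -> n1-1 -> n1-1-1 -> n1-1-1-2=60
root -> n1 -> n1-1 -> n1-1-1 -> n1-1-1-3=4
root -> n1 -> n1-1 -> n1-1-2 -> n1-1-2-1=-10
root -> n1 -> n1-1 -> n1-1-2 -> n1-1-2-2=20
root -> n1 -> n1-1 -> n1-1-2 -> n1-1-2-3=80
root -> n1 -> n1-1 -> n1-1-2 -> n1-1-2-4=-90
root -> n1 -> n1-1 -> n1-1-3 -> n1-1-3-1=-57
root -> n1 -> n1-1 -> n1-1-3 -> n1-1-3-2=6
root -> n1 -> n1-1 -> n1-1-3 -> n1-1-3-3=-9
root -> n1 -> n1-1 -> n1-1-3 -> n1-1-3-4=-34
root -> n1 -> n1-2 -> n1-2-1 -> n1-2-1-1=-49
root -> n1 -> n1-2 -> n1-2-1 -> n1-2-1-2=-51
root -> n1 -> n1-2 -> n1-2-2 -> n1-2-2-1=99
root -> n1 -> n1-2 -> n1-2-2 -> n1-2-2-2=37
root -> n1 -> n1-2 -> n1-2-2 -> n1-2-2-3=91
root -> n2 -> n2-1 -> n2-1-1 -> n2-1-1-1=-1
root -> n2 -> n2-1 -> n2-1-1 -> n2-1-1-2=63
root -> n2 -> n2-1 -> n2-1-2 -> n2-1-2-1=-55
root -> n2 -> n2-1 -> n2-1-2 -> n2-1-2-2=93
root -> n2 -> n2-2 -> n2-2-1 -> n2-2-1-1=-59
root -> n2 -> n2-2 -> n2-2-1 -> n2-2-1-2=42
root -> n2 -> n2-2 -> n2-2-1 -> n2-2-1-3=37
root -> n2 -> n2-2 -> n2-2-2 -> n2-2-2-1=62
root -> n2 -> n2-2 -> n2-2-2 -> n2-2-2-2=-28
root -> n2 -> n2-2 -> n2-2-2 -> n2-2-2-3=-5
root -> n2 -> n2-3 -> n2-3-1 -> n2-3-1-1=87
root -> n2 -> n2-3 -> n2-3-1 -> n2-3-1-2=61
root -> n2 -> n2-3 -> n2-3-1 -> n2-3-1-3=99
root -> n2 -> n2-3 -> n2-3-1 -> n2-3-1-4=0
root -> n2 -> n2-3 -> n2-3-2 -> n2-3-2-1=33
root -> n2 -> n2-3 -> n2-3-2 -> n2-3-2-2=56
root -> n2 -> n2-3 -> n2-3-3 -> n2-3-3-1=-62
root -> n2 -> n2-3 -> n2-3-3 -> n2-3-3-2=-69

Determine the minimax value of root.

6

n1-1-1 (MAX): max(89, 60, 4) = 89
n1-1-2 (MAX): max(-10, 20, 80, -90) = 80
n1-1-3 (MAX): max(-57, 6, -9, -34) = 6
n1-1 (MIN): min(89, 80, 6) = 6
n1-2-1 (MAX): max(-49, -51) = -49
n1-2-2 (MAX): max(99, 37, 91) = 99
n1-2 (MIN): min(-49, 99) = -49
n1 (MAX): max(6, -49) = 6
n2-1-1 (MAX): max(-1, 63) = 63
n2-1-2 (MAX): max(-55, 93) = 93
n2-1 (MIN): min(63, 93) = 63
n2-2-1 (MAX): max(-59, 42, 37) = 42
n2-2-2 (MAX): max(62, -28, -5) = 62
n2-2 (MIN): min(42, 62) = 42
n2-3-1 (MAX): max(87, 61, 99, 0) = 99
n2-3-2 (MAX): max(33, 56) = 56
n2-3-3 (MAX): max(-62, -69) = -62
n2-3 (MIN): min(99, 56, -62) = -62
n2 (MAX): max(63, 42, -62) = 63
root (MIN): min(6, 63) = 6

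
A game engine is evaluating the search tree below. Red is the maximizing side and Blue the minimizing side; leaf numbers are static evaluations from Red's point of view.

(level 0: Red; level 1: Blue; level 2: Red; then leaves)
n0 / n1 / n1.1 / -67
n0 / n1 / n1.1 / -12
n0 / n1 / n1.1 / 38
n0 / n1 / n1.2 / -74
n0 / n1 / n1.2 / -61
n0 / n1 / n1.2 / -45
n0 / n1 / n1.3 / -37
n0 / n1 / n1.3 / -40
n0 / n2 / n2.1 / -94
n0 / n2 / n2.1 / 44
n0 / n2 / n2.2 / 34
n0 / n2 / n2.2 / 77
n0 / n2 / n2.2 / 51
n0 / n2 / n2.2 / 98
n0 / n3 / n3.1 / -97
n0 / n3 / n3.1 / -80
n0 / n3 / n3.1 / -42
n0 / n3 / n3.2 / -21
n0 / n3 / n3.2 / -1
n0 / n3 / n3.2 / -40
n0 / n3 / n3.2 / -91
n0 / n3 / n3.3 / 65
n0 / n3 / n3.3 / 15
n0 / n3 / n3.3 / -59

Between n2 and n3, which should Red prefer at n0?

n2

n2.1 (Red): max(-94, 44) = 44
n2.2 (Red): max(34, 77, 51, 98) = 98
n2 (Blue): min(44, 98) = 44
n3.1 (Red): max(-97, -80, -42) = -42
n3.2 (Red): max(-21, -1, -40, -91) = -1
n3.3 (Red): max(65, 15, -59) = 65
n3 (Blue): min(-42, -1, 65) = -42
Red prefers the higher value; n2=44, n3=-42. n2 is better since 44 > -42.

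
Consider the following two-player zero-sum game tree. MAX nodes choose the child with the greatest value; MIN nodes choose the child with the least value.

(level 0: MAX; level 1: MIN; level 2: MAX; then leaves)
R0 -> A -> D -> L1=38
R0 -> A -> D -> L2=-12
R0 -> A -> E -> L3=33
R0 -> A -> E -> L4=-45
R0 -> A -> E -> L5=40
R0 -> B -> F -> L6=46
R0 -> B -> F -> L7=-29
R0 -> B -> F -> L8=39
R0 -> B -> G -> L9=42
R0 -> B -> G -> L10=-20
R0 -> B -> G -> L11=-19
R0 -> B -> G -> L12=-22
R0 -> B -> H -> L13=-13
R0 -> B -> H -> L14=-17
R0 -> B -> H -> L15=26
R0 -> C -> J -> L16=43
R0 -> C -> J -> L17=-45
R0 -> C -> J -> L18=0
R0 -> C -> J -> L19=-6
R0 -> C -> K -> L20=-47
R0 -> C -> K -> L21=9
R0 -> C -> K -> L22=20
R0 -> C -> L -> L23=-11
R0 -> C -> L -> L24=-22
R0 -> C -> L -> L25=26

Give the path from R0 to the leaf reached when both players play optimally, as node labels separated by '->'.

R0 -> A -> D -> L1

D (MAX): max(38, -12) = 38
E (MAX): max(33, -45, 40) = 40
A (MIN): min(38, 40) = 38
F (MAX): max(46, -29, 39) = 46
G (MAX): max(42, -20, -19, -22) = 42
H (MAX): max(-13, -17, 26) = 26
B (MIN): min(46, 42, 26) = 26
J (MAX): max(43, -45, 0, -6) = 43
K (MAX): max(-47, 9, 20) = 20
L (MAX): max(-11, -22, 26) = 26
C (MIN): min(43, 20, 26) = 20
R0 (MAX): max(38, 26, 20) = 38
At R0, MAX picks A (highest: 38).
At A, MIN picks D (lowest: 38).
At D, MAX picks L1 (highest: 38).
Terminal value 38.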